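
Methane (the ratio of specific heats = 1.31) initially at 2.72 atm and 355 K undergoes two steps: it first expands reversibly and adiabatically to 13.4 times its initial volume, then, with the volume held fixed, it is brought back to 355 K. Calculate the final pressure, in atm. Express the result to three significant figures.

P₃ ≈ 0.203 atm

Adiabatic step (PV^γ = const): P₂ = 2.72×(1/13.4)^(1.31) = 0.09079 atm; T₂ = 355×(1/13.4)^(0.31) = 158.8 K.
Isochoric: P₃ = P₂(T₃/T₂) = 0.09079 × (355/158.8) = 0.203 atm.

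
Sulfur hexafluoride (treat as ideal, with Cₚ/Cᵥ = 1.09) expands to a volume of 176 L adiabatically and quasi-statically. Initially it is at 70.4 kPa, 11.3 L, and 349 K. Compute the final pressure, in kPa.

Adiabatic: P₁V₁^γ = P₂V₂^γ ⇒ P₂ = P₁ (V₁/V₂)^γ.
P₂ = 70.4 × (11.3/176)^(1.09) = 3.53 kPa.

P₂ ≈ 3.53 kPa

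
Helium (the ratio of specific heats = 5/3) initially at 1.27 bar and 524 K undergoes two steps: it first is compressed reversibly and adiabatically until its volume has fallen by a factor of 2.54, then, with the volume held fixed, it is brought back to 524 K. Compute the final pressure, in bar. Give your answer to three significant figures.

Adiabatic step (PV^γ = const): P₂ = 1.27×2.54^(5/3) = 6.005 bar; T₂ = 524×2.54^(2/3) = 975.5 K.
Isochoric: P₃ = P₂(T₃/T₂) = 6.005 × (524/975.5) = 3.226 bar.

P₃ ≈ 3.23 bar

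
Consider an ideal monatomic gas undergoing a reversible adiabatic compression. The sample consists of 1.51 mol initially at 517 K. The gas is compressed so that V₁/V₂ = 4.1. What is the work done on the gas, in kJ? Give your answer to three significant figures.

W ≈ 15.2 kJ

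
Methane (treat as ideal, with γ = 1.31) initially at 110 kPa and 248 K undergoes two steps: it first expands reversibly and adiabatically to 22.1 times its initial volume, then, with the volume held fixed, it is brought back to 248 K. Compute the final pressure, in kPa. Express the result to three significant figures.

Adiabatic step (PV^γ = const): P₂ = 110×(1/22.1)^(1.31) = 1.907 kPa; T₂ = 248×(1/22.1)^(0.31) = 94.99 K.
Isochoric: P₃ = P₂(T₃/T₂) = 1.907 × (248/94.99) = 4.977 kPa.

P₃ ≈ 4.98 kPa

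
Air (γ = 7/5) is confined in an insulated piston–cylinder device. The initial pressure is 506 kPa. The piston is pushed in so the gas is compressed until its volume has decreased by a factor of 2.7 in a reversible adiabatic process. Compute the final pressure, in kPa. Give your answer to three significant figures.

P₂ ≈ 2030 kPa

Since PV^γ is constant along a reversible adiabat, P₂ = P₁ (V₁/V₂)^γ.
P₂ = 506 × 2.7^(7/5) = 2033 kPa.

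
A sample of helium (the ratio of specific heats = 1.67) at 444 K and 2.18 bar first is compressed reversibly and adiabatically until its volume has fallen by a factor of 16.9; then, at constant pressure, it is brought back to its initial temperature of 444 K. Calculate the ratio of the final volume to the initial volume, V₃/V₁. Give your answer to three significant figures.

Adiabatic step: V₂/V₁ = 0.05917; T₂ = T₁·16.9^(0.67) = 2952 K.
Isobaric step: V₃/V₂ = T₃/T₂ = 444/2952.
V₃/V₁ = (V₂/V₁)(V₃/V₂) = 0.05917 × (444/2952) = 0.008901.

V₃/V₁ ≈ 0.00890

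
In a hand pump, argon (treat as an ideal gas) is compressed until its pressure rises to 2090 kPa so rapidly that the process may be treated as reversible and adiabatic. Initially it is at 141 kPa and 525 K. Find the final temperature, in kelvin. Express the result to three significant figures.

T₂ ≈ 1540 K

Along an adiabat T P^((1−γ)/γ) is constant, so T₂ = T₁ (P₂/P₁)^((γ−1)/γ).
For a monatomic ideal gas γ = 5/3, so (γ−1)/γ = 2/5.
T₂ = 525 × (2090/141)^(2/5) = 1544 K.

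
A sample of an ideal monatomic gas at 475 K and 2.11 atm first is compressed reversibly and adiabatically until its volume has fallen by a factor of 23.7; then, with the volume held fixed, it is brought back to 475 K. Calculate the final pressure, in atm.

P₃ ≈ 50.0 atm

For a monatomic ideal gas γ = 5/3.
Adiabatic step (PV^γ = const): P₂ = 2.11×23.7^(5/3) = 412.6 atm; T₂ = 475×23.7^(2/3) = 3919 K.
Isochoric: P₃ = P₂(T₃/T₂) = 412.6 × (475/3919) = 50.01 atm.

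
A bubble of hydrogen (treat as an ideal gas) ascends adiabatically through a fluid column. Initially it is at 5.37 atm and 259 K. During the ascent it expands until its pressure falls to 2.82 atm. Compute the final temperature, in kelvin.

Along an adiabat T P^((1−γ)/γ) is constant, so T₂ = T₁ (P₂/P₁)^((γ−1)/γ).
For a diatomic ideal gas γ = 7/5, so (γ−1)/γ = 2/7.
T₂ = 259 × (2.82/5.37)^(2/7) = 215.5 K.

T₂ ≈ 215 K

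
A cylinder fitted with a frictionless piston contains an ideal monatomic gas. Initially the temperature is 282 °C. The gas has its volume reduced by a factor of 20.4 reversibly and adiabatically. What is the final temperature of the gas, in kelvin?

For a reversible adiabat TV^(γ−1) is constant, so T₂ = T₁ (V₁/V₂)^(γ−1).
For a monatomic ideal gas γ = 5/3, so γ−1 = 2/3.
T₁ = 282 °C = 555.1 K.
T₂ = 555.1 × 20.4^(2/3) = 4145 K.

T₂ ≈ 4140 K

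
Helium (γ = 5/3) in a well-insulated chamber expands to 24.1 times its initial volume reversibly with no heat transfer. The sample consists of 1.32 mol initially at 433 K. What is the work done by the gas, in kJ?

Adiabatic: T₁V₁^(γ−1) = T₂V₂^(γ−1) ⇒ T₂ = T₁ (V₁/V₂)^(γ−1).
T₂ = 433 × (1/24.1)^(2/3) = 51.9 K.
Q = 0, so ΔU = W_on_gas = nCᵥΔT with Cᵥ = R/(γ−1) = 12.47 J/(mol·K).
ΔU = 1.32 × 12.47 × (51.9 − 433) = -6274 J.
Work done by the gas = −ΔU = 6274 J.

W ≈ 6.27 kJ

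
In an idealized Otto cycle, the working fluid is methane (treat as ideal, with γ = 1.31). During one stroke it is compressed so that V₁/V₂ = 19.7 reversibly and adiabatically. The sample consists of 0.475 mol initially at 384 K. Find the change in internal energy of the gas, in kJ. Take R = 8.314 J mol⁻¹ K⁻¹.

For a reversible adiabat TV^(γ−1) is constant, so T₂ = T₁ (V₁/V₂)^(γ−1).
T₂ = 384 × 19.7^(0.31) = 967.4 K.
Q = 0, so ΔU = W_on_gas = nCᵥΔT with Cᵥ = R/(γ−1) = 26.82 J/(mol·K).
ΔU = 0.475 × 26.82 × (967.4 − 384) = 7432 J.

ΔU ≈ 7.43 kJ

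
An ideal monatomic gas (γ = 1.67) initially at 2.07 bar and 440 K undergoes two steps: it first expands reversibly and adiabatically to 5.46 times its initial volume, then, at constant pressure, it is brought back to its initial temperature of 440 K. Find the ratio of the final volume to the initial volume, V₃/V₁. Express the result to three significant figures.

V₃/V₁ ≈ 17.0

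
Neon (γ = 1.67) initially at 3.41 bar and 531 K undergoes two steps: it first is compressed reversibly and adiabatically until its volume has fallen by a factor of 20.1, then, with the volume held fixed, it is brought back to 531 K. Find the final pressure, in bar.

P₃ ≈ 68.5 bar

Adiabatic step (PV^γ = const): P₂ = 3.41×20.1^(1.67) = 511.8 bar; T₂ = 531×20.1^(0.67) = 3965 K.
Isochoric: P₃ = P₂(T₃/T₂) = 511.8 × (531/3965) = 68.54 bar.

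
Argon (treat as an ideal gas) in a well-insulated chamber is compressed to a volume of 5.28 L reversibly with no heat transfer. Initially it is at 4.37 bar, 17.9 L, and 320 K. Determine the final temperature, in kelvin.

T₂ ≈ 722 K

Adiabatic: T₁V₁^(γ−1) = T₂V₂^(γ−1) ⇒ T₂ = T₁ (V₁/V₂)^(γ−1).
γ = 5/3 for a monatomic ideal gas.
T₂ = 320 × (17.9/5.28)^(2/3) = 722.2 K.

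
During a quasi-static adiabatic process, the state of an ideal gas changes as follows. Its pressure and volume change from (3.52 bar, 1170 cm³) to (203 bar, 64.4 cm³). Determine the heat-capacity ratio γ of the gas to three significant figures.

γ ≈ 1.40

PV^γ = const ⇒ γ = ln(P₂/P₁) / ln(V₁/V₂).
γ = ln(203/3.52) / ln(1170/64.4) = 1.398.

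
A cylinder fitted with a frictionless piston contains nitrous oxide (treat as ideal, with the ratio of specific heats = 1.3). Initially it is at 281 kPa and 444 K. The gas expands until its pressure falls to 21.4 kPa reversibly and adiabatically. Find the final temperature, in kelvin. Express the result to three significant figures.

Adiabatic: T₂/T₁ = (P₂/P₁)^((γ−1)/γ).
T₂ = 444 × (21.4/281)^(0.231) = 245.1 K.

T₂ ≈ 245 K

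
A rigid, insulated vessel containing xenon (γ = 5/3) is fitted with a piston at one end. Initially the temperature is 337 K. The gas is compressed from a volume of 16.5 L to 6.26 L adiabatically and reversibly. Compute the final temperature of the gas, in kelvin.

T₂ ≈ 643 K

For a reversible adiabat TV^(γ−1) is constant, so T₂ = T₁ (V₁/V₂)^(γ−1).
T₂ = 337 × (16.5/6.26)^(2/3) = 643 K.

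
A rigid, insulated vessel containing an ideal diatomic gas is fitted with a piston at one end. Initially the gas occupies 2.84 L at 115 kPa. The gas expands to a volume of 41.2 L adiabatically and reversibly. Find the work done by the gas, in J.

γ = 7/5 for a diatomic ideal gas.
P₂ = P₁(V₁/V₂)^γ = 115×(2.84/41.2)^(7/5) = 2.719 kPa.
For a reversible adiabat, W_by_gas = (P₁V₁ − P₂V₂)/(γ−1).
W_by = (115000×0.00284 − 2719×0.0412) / (2/5) = 536.4 J.

W ≈ 536 J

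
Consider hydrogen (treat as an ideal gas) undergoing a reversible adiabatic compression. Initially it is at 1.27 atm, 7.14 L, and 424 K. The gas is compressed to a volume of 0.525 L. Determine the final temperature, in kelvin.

T₂ ≈ 1200 K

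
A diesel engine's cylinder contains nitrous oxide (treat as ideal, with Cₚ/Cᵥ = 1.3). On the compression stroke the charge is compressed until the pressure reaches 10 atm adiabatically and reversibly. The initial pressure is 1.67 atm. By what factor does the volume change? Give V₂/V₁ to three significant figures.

V₂/V₁ ≈ 0.252

From PV^γ = const, V₂/V₁ = (P₁/P₂)^(1/γ).
V₂/V₁ = (1.67/10)^(0.769) = 0.2524.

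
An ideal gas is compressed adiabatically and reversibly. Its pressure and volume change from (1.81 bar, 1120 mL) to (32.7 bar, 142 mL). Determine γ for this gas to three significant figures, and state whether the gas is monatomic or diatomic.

PV^γ = const ⇒ γ = ln(P₂/P₁) / ln(V₁/V₂).
γ = ln(32.7/1.81) / ln(1120/142) = 1.401.
γ ≈ 1.40 is close to 7/5, so the gas is diatomic.

γ ≈ 1.40; diatomic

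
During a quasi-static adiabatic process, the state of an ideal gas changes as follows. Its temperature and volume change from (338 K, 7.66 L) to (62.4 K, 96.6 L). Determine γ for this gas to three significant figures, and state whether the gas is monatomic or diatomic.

γ ≈ 1.67; monatomic

TV^(γ−1) = const ⇒ γ − 1 = ln(T₂/T₁) / ln(V₁/V₂).
γ = 1 + ln(62.4/338) / ln(7.66/96.6) = 1.667.
γ ≈ 1.67 is close to 5/3, so the gas is monatomic.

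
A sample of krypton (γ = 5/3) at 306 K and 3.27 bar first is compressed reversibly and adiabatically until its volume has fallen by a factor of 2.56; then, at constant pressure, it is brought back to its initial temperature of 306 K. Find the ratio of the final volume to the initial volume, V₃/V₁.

V₃/V₁ ≈ 0.209

Adiabatic step: V₂/V₁ = 0.3906; T₂ = T₁·2.56^(2/3) = 572.6 K.
Isobaric step: V₃/V₂ = T₃/T₂ = 306/572.6.
V₃/V₁ = (V₂/V₁)(V₃/V₂) = 0.3906 × (306/572.6) = 0.2087.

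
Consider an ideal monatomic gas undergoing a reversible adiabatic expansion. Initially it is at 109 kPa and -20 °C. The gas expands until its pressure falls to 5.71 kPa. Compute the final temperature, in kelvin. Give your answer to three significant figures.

Along an adiabat T P^((1−γ)/γ) is constant, so T₂ = T₁ (P₂/P₁)^((γ−1)/γ).
For a monatomic ideal gas γ = 5/3, so (γ−1)/γ = 2/5.
T₁ = -20 °C = 253.1 K.
T₂ = 253.1 × (5.71/109)^(2/5) = 77.81 K.

T₂ ≈ 77.8 K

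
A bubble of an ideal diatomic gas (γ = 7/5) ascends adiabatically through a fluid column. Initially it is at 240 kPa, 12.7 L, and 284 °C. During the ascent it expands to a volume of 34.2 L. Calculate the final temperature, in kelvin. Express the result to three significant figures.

For a reversible adiabat TV^(γ−1) is constant, so T₂ = T₁ (V₁/V₂)^(γ−1).
T₁ = 284 °C = 557.1 K.
T₂ = 557.1 × (12.7/34.2)^(2/5) = 374.9 K.

T₂ ≈ 375 K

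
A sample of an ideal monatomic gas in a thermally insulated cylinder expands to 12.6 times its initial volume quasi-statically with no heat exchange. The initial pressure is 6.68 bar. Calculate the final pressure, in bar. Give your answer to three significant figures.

P₂ ≈ 0.0979 bar

Since PV^γ is constant along a reversible adiabat, P₂ = P₁ (V₁/V₂)^γ.
For a monatomic ideal gas γ = 5/3.
P₂ = 6.68 × (1/12.6)^(5/3) = 0.09791 bar.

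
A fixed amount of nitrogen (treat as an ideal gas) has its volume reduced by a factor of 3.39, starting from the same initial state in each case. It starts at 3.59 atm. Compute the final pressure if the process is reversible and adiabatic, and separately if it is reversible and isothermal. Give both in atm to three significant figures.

adiabatic: 19.8 atm; isothermal: 12.2 atm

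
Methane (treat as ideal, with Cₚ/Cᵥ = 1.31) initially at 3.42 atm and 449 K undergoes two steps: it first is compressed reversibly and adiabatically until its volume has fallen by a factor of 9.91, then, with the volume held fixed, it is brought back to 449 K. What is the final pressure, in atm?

Adiabatic step (PV^γ = const): P₂ = 3.42×9.91^(1.31) = 69.01 atm; T₂ = 449×9.91^(0.31) = 914.2 K.
Isochoric: P₃ = P₂(T₃/T₂) = 69.01 × (449/914.2) = 33.89 atm.

P₃ ≈ 33.9 atm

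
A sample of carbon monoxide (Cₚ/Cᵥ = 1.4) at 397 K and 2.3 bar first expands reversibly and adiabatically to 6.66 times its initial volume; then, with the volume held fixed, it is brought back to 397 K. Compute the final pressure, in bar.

P₃ ≈ 0.345 bar

Adiabatic step (PV^γ = const): P₂ = 2.3×(1/6.66)^(1.4) = 0.1618 bar; T₂ = 397×(1/6.66)^(0.4) = 186 K.
Isochoric: P₃ = P₂(T₃/T₂) = 0.1618 × (397/186) = 0.3453 bar.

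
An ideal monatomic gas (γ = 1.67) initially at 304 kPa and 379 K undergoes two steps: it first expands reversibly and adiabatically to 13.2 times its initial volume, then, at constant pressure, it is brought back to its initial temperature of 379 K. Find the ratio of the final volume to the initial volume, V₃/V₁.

V₃/V₁ ≈ 74.4

Adiabatic step: V₂/V₁ = 13.2; T₂ = T₁·(1/13.2)^(0.67) = 67.28 K.
Isobaric step: V₃/V₂ = T₃/T₂ = 379/67.28.
V₃/V₁ = (V₂/V₁)(V₃/V₂) = 13.2 × (379/67.28) = 74.36.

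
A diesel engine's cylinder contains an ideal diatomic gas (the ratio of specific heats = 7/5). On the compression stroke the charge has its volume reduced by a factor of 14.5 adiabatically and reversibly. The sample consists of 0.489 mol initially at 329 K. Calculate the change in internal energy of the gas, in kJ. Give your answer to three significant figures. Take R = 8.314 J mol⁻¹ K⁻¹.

ΔU ≈ 6.40 kJ

Adiabatic: T₁V₁^(γ−1) = T₂V₂^(γ−1) ⇒ T₂ = T₁ (V₁/V₂)^(γ−1).
T₂ = 329 × 14.5^(2/5) = 958.8 K.
Q = 0, so ΔU = W_on_gas = nCᵥΔT with Cᵥ = R/(γ−1) = 20.79 J/(mol·K).
ΔU = 0.489 × 20.79 × (958.8 − 329) = 6402 J.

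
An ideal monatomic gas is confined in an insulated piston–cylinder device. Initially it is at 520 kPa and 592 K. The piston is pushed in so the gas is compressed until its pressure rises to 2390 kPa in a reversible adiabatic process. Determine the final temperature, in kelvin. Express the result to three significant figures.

Adiabatic: T₂/T₁ = (P₂/P₁)^((γ−1)/γ).
For a monatomic ideal gas γ = 5/3, so (γ−1)/γ = 2/5.
T₂ = 592 × (2390/520)^(2/5) = 1090 K.

T₂ ≈ 1090 K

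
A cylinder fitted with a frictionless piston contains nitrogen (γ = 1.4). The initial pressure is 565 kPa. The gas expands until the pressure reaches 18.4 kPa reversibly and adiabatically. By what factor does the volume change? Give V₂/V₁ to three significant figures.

From PV^γ = const, V₂/V₁ = (P₁/P₂)^(1/γ).
V₂/V₁ = (565/18.4)^(0.714) = 11.54.

V₂/V₁ ≈ 11.5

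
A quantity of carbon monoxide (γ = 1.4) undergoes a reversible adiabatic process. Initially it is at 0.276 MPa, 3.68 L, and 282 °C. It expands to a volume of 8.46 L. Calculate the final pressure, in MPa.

P₂ ≈ 0.0861 MPa

Adiabatic: P₁V₁^γ = P₂V₂^γ ⇒ P₂ = P₁ (V₁/V₂)^γ.
P₂ = 0.276 × (3.68/8.46)^(1.4) = 0.08606 MPa.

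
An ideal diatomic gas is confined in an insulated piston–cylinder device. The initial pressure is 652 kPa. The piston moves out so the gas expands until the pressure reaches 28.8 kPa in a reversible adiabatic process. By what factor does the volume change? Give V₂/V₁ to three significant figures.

V₂/V₁ ≈ 9.28

From PV^γ = const, V₂/V₁ = (P₁/P₂)^(1/γ).
For a diatomic ideal gas γ = 7/5.
V₂/V₁ = (652/28.8)^(5/7) = 9.284.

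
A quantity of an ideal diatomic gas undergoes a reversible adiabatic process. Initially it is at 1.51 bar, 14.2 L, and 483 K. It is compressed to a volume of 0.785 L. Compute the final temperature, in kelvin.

For a reversible adiabat TV^(γ−1) is constant, so T₂ = T₁ (V₁/V₂)^(γ−1).
γ = 7/5 for a diatomic ideal gas.
T₂ = 483 × (14.2/0.785)^(2/5) = 1538 K.

T₂ ≈ 1540 K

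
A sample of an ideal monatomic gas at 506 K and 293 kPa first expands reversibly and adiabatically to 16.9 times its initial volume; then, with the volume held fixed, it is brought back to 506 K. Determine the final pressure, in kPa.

For a monatomic ideal gas γ = 5/3.
Adiabatic step (PV^γ = const): P₂ = 293×(1/16.9)^(5/3) = 2.633 kPa; T₂ = 506×(1/16.9)^(2/3) = 76.84 K.
Isochoric: P₃ = P₂(T₃/T₂) = 2.633 × (506/76.84) = 17.34 kPa.

P₃ ≈ 17.3 kPa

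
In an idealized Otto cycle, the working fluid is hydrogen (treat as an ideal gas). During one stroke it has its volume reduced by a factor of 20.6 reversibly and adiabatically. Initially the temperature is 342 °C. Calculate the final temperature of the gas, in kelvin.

T₂ ≈ 2060 K

For a reversible adiabat TV^(γ−1) is constant, so T₂ = T₁ (V₁/V₂)^(γ−1).
For a diatomic ideal gas γ = 7/5, so γ−1 = 2/5.
T₁ = 342 °C = 615.1 K.
T₂ = 615.1 × 20.6^(2/5) = 2063 K.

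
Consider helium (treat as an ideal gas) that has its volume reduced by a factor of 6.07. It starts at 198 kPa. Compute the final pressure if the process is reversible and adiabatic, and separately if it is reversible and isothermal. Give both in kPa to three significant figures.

adiabatic: 4000 kPa; isothermal: 1200 kPa

For a monatomic ideal gas γ = 5/3.
Isothermal: P₂ = P₁(V₁/V₂) = 198×6.07 = 1202 kPa.
Adiabatic: P₂ = P₁(V₁/V₂)^γ = 198×6.07^(5/3) = 3999 kPa.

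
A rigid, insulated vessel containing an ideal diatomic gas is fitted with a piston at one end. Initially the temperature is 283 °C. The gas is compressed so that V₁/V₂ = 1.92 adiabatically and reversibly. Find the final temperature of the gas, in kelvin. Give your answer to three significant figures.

Adiabatic: T₁V₁^(γ−1) = T₂V₂^(γ−1) ⇒ T₂ = T₁ (V₁/V₂)^(γ−1).
For a diatomic ideal gas γ = 7/5, so γ−1 = 2/5.
T₁ = 283 °C = 556.1 K.
T₂ = 556.1 × 1.92^(2/5) = 722 K.

T₂ ≈ 722 K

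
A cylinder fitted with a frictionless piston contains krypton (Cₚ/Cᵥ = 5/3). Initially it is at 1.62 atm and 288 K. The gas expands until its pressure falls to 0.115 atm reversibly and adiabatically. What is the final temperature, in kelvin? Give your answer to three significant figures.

Along an adiabat T P^((1−γ)/γ) is constant, so T₂ = T₁ (P₂/P₁)^((γ−1)/γ).
T₂ = 288 × (0.115/1.62)^(2/5) = 99.97 K.

T₂ ≈ 100 K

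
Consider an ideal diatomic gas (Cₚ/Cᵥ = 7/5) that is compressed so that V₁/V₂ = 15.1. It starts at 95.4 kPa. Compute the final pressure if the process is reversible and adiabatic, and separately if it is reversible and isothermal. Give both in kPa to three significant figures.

adiabatic: 4270 kPa; isothermal: 1440 kPa

Isothermal: P₂ = P₁(V₁/V₂) = 95.4×15.1 = 1441 kPa.
Adiabatic: P₂ = P₁(V₁/V₂)^γ = 95.4×15.1^(7/5) = 4267 kPa.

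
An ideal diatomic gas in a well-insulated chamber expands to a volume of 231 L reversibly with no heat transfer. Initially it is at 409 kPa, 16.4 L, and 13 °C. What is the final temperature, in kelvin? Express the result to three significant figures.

Adiabatic: T₁V₁^(γ−1) = T₂V₂^(γ−1) ⇒ T₂ = T₁ (V₁/V₂)^(γ−1).
γ = 7/5 for a diatomic ideal gas.
T₁ = 13 °C = 286.1 K.
T₂ = 286.1 × (16.4/231)^(2/5) = 99.33 K.

T₂ ≈ 99.3 K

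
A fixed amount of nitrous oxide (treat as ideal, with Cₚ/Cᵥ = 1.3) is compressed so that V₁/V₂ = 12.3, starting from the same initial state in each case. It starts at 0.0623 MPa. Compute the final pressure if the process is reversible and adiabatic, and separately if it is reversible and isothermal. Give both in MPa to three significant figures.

adiabatic: 1.63 MPa; isothermal: 0.766 MPa

Isothermal: P₂ = P₁(V₁/V₂) = 0.0623×12.3 = 0.7663 MPa.
Adiabatic: P₂ = P₁(V₁/V₂)^γ = 0.0623×12.3^(1.3) = 1.627 MPa.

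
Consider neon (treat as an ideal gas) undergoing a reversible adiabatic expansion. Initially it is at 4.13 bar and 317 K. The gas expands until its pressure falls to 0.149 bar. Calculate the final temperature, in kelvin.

T₂ ≈ 83.9 K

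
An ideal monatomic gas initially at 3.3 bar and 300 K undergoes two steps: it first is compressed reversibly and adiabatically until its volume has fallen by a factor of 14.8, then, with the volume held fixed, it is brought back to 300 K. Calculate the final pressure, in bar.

For a monatomic ideal gas γ = 5/3.
Adiabatic step (PV^γ = const): P₂ = 3.3×14.8^(5/3) = 294.4 bar; T₂ = 300×14.8^(2/3) = 1808 K.
Isochoric: P₃ = P₂(T₃/T₂) = 294.4 × (300/1808) = 48.84 bar.

P₃ ≈ 48.8 bar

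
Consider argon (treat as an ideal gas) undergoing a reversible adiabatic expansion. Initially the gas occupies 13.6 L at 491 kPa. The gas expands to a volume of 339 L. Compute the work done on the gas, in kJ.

W ≈ -8.84 kJ

γ = 5/3 for a monatomic ideal gas.
P₂ = P₁(V₁/V₂)^γ = 491×(13.6/339)^(5/3) = 2.308 kPa.
For a reversible adiabat, W_by_gas = (P₁V₁ − P₂V₂)/(γ−1).
W_by = (491000×0.0136 − 2308×0.339) / (2/3) = 8843 J.
W_on_gas = −W_by = -8843 J.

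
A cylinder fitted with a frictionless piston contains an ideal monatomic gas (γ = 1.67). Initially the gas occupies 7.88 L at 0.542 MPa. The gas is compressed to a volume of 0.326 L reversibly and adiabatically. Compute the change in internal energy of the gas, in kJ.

ΔU ≈ 47.5 kJ

P₂ = P₁(V₁/V₂)^γ = 0.542×(7.88/0.326)^(1.67) = 110.7 MPa.
For a reversible adiabat, W_by_gas = (P₁V₁ − P₂V₂)/(γ−1).
W_by = (542000×0.00788 − 1.107×10^8×0.000326) / (0.67) = -47490 J.
Q = 0 ⇒ ΔU = −W_by = 47490 J.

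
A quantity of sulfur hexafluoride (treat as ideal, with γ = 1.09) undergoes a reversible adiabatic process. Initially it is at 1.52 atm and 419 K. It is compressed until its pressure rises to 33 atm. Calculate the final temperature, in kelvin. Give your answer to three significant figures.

Adiabatic: T₂/T₁ = (P₂/P₁)^((γ−1)/γ).
T₂ = 419 × (33/1.52)^(0.0826) = 540.2 K.

T₂ ≈ 540 K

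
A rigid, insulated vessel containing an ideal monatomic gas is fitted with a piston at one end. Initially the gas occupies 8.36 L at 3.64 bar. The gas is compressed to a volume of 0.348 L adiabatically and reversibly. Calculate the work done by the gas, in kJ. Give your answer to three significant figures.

W ≈ -33.4 kJ

γ = 5/3 for a monatomic ideal gas.
P₂ = P₁(V₁/V₂)^γ = 3.64×(8.36/0.348)^(5/3) = 728 bar.
For a reversible adiabat, W_by_gas = (P₁V₁ − P₂V₂)/(γ−1).
W_by = (364000×0.00836 − 7.28×10^7×0.000348) / (2/3) = -33440 J.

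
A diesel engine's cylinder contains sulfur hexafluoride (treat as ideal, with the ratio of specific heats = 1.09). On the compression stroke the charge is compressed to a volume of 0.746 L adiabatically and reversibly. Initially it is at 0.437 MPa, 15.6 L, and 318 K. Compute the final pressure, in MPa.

P₂ ≈ 12.0 MPa

Adiabatic: P₁V₁^γ = P₂V₂^γ ⇒ P₂ = P₁ (V₁/V₂)^γ.
P₂ = 0.437 × (15.6/0.746)^(1.09) = 12.01 MPa.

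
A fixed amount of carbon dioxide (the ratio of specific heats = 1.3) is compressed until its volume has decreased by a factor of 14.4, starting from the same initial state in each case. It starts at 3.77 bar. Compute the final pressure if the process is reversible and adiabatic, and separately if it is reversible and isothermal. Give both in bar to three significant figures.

Isothermal: P₂ = P₁(V₁/V₂) = 3.77×14.4 = 54.29 bar.
Adiabatic: P₂ = P₁(V₁/V₂)^γ = 3.77×14.4^(1.3) = 120.8 bar.

adiabatic: 121 bar; isothermal: 54.3 bar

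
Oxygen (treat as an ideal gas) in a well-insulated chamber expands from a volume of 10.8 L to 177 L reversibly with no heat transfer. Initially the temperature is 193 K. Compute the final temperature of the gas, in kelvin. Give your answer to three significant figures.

Adiabatic: T₁V₁^(γ−1) = T₂V₂^(γ−1) ⇒ T₂ = T₁ (V₁/V₂)^(γ−1).
For a diatomic ideal gas γ = 7/5, so γ−1 = 2/5.
T₂ = 193 × (10.8/177)^(2/5) = 63.06 K.

T₂ ≈ 63.1 K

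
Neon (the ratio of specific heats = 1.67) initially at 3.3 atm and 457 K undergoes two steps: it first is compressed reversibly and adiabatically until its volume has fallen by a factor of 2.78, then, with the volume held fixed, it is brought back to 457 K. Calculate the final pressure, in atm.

P₃ ≈ 9.17 atm

Adiabatic step (PV^γ = const): P₂ = 3.3×2.78^(1.67) = 18.2 atm; T₂ = 457×2.78^(0.67) = 906.6 K.
Isochoric: P₃ = P₂(T₃/T₂) = 18.2 × (457/906.6) = 9.174 atm.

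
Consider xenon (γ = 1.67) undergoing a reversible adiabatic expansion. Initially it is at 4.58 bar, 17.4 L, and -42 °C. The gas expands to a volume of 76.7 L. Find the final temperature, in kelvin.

Adiabatic: T₁V₁^(γ−1) = T₂V₂^(γ−1) ⇒ T₂ = T₁ (V₁/V₂)^(γ−1).
T₁ = -42 °C = 231.1 K.
T₂ = 231.1 × (17.4/76.7)^(0.67) = 85.56 K.

T₂ ≈ 85.6 K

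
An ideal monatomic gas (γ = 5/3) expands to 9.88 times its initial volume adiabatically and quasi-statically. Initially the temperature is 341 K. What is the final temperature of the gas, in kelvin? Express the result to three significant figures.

T₂ ≈ 74.1 K

For a reversible adiabat TV^(γ−1) is constant, so T₂ = T₁ (V₁/V₂)^(γ−1).
T₂ = 341 × (1/9.88)^(2/3) = 74.06 K.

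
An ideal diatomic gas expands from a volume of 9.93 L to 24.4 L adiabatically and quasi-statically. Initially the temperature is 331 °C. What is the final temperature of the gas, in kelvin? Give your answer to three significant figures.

Adiabatic: T₁V₁^(γ−1) = T₂V₂^(γ−1) ⇒ T₂ = T₁ (V₁/V₂)^(γ−1).
For a diatomic ideal gas γ = 7/5, so γ−1 = 2/5.
T₁ = 331 °C = 604.1 K.
T₂ = 604.1 × (9.93/24.4)^(2/5) = 421.7 K.

T₂ ≈ 422 K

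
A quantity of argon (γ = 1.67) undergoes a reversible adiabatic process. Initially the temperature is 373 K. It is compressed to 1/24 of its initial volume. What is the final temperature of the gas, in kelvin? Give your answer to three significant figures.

T₂ ≈ 3140 K

For a reversible adiabat TV^(γ−1) is constant, so T₂ = T₁ (V₁/V₂)^(γ−1).
T₂ = 373 × 24^(0.67) = 3137 K.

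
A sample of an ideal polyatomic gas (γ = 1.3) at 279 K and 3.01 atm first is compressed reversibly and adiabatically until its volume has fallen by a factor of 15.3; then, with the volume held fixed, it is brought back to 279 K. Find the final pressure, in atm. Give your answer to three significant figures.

P₃ ≈ 46.1 atm

Adiabatic step (PV^γ = const): P₂ = 3.01×15.3^(1.3) = 104.4 atm; T₂ = 279×15.3^(0.3) = 632.4 K.
Isochoric: P₃ = P₂(T₃/T₂) = 104.4 × (279/632.4) = 46.05 atm.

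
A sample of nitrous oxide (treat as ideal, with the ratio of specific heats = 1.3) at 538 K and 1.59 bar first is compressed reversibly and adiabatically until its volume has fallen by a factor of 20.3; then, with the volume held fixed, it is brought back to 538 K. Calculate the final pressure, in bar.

Adiabatic step (PV^γ = const): P₂ = 1.59×20.3^(1.3) = 79.64 bar; T₂ = 538×20.3^(0.3) = 1327 K.
Isochoric: P₃ = P₂(T₃/T₂) = 79.64 × (538/1327) = 32.28 bar.

P₃ ≈ 32.3 bar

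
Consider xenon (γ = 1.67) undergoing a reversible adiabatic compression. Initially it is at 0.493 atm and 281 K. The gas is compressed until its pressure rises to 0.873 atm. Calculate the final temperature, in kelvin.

T₂ ≈ 353 K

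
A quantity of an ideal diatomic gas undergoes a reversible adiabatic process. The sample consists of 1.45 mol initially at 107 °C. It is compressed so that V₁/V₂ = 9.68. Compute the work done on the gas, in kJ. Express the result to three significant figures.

For a reversible adiabat TV^(γ−1) is constant, so T₂ = T₁ (V₁/V₂)^(γ−1).
γ = 7/5 for a diatomic ideal gas, so γ−1 = 2/5.
T₁ = 107 °C = 380.1 K.
T₂ = 380.1 × 9.68^(2/5) = 942.6 K.
Q = 0, so ΔU = W_on_gas = nCᵥΔT with Cᵥ = R/(γ−1) = 20.79 J/(mol·K).
ΔU = 1.45 × 20.79 × (942.6 − 380.1) = 16950 J.

W ≈ 16.9 kJ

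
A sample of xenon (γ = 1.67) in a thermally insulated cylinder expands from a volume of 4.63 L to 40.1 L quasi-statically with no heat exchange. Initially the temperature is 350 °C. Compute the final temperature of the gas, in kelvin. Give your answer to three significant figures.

Adiabatic: T₁V₁^(γ−1) = T₂V₂^(γ−1) ⇒ T₂ = T₁ (V₁/V₂)^(γ−1).
T₁ = 350 °C = 623.1 K.
T₂ = 623.1 × (4.63/40.1)^(0.67) = 146.7 K.

T₂ ≈ 147 K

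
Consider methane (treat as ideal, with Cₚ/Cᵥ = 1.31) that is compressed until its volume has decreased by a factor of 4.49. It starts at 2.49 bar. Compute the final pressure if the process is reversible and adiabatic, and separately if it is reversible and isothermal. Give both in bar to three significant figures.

Isothermal: P₂ = P₁(V₁/V₂) = 2.49×4.49 = 11.18 bar.
Adiabatic: P₂ = P₁(V₁/V₂)^γ = 2.49×4.49^(1.31) = 17.81 bar.

adiabatic: 17.8 bar; isothermal: 11.2 bar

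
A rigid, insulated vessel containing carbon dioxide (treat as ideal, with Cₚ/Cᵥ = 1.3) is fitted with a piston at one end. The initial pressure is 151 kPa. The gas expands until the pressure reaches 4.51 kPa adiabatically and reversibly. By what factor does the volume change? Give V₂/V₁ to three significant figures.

V₂/V₁ ≈ 14.9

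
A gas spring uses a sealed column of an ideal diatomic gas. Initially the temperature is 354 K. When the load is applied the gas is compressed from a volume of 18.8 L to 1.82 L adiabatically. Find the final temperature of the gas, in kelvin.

T₂ ≈ 901 K

Adiabatic: T₁V₁^(γ−1) = T₂V₂^(γ−1) ⇒ T₂ = T₁ (V₁/V₂)^(γ−1).
For a diatomic ideal gas γ = 7/5, so γ−1 = 2/5.
T₂ = 354 × (18.8/1.82)^(2/5) = 900.8 K.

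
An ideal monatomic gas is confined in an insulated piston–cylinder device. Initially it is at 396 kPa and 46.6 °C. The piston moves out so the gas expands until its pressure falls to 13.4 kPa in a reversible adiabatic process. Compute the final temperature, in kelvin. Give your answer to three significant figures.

Adiabatic: T₂/T₁ = (P₂/P₁)^((γ−1)/γ).
For a monatomic ideal gas γ = 5/3, so (γ−1)/γ = 2/5.
T₁ = 46.6 °C = 319.8 K.
T₂ = 319.8 × (13.4/396)^(2/5) = 82.52 K.

T₂ ≈ 82.5 K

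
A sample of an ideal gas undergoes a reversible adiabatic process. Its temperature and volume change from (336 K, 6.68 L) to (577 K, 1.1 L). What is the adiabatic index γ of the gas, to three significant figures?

TV^(γ−1) = const ⇒ γ − 1 = ln(T₂/T₁) / ln(V₁/V₂).
γ = 1 + ln(577/336) / ln(6.68/1.1) = 1.3.

γ ≈ 1.30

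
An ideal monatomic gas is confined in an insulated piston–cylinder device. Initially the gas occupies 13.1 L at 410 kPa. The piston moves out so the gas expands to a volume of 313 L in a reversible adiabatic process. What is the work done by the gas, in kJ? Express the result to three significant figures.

W ≈ 7.09 kJ

γ = 5/3 for a monatomic ideal gas.
P₂ = P₁(V₁/V₂)^γ = 410×(13.1/313)^(5/3) = 2.069 kPa.
For a reversible adiabat, W_by_gas = (P₁V₁ − P₂V₂)/(γ−1).
W_by = (410000×0.0131 − 2069×0.313) / (2/3) = 7085 J.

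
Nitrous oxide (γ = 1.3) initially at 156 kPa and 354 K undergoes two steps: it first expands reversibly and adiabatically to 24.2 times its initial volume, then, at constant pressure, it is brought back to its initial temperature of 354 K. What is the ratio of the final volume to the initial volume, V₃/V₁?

V₃/V₁ ≈ 62.9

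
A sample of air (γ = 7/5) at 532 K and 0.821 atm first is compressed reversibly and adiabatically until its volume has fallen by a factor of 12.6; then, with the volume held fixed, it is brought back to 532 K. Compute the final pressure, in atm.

Adiabatic step (PV^γ = const): P₂ = 0.821×12.6^(7/5) = 28.5 atm; T₂ = 532×12.6^(2/5) = 1466 K.
Isochoric: P₃ = P₂(T₃/T₂) = 28.5 × (532/1466) = 10.34 atm.

P₃ ≈ 10.3 atm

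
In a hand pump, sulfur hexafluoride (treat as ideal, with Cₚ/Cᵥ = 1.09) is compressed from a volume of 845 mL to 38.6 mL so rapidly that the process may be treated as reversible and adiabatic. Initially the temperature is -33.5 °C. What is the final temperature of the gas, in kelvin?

T₂ ≈ 316 K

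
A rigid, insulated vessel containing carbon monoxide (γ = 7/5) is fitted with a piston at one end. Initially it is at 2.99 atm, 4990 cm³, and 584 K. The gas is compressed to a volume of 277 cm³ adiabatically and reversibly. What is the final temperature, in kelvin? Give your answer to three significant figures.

Adiabatic: T₁V₁^(γ−1) = T₂V₂^(γ−1) ⇒ T₂ = T₁ (V₁/V₂)^(γ−1).
T₂ = 584 × (4990/277)^(2/5) = 1856 K.

T₂ ≈ 1860 K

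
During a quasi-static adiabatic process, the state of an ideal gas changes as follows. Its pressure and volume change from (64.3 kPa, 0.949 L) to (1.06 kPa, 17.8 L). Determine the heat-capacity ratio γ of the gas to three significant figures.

γ ≈ 1.40

PV^γ = const ⇒ γ = ln(P₂/P₁) / ln(V₁/V₂).
γ = ln(1.06/64.3) / ln(0.949/17.8) = 1.4.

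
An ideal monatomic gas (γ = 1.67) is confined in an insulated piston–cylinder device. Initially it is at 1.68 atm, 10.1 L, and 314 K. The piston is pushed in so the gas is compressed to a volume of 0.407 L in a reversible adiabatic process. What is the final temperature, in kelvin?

For a reversible adiabat TV^(γ−1) is constant, so T₂ = T₁ (V₁/V₂)^(γ−1).
T₂ = 314 × (10.1/0.407)^(0.67) = 2700 K.

T₂ ≈ 2700 K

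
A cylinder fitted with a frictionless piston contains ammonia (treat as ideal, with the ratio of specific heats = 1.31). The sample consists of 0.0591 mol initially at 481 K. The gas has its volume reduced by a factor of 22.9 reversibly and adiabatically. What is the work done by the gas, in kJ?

W ≈ -1.25 kJ

Adiabatic: T₁V₁^(γ−1) = T₂V₂^(γ−1) ⇒ T₂ = T₁ (V₁/V₂)^(γ−1).
T₂ = 481 × 22.9^(0.31) = 1270 K.
Q = 0, so ΔU = W_on_gas = nCᵥΔT with Cᵥ = R/(γ−1) = 26.82 J/(mol·K).
ΔU = 0.0591 × 26.82 × (1270 − 481) = 1250 J.
Work done by the gas = −ΔU = -1250 J.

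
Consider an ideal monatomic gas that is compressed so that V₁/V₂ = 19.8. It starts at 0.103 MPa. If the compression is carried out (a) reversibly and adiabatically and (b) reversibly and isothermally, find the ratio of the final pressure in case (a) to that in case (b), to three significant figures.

P_adiabatic / P_isothermal ≈ 7.32

For a monatomic ideal gas γ = 5/3.
Isothermal: P_b = P₁(V₁/V₂) = 0.103×19.8.
Adiabatic: P_a = P₁(V₁/V₂)^γ = 0.103×19.8^(5/3).
P_a/P_b = (V₁/V₂)^(γ−1) = 19.8^(2/3) = 7.319.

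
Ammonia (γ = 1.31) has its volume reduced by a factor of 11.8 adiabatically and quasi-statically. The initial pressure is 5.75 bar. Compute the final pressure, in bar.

P₂ ≈ 146 bar

Since PV^γ is constant along a reversible adiabat, P₂ = P₁ (V₁/V₂)^γ.
P₂ = 5.75 × 11.8^(1.31) = 145.8 bar.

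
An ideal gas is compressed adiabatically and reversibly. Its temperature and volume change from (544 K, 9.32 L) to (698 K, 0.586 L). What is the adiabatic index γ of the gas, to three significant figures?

γ ≈ 1.09

TV^(γ−1) = const ⇒ γ − 1 = ln(T₂/T₁) / ln(V₁/V₂).
γ = 1 + ln(698/544) / ln(9.32/0.586) = 1.09.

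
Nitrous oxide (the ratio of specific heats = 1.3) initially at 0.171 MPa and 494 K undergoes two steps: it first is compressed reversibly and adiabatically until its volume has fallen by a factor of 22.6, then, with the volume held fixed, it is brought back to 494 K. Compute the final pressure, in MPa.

Adiabatic step (PV^γ = const): P₂ = 0.171×22.6^(1.3) = 9.848 MPa; T₂ = 494×22.6^(0.3) = 1259 K.
Isochoric: P₃ = P₂(T₃/T₂) = 9.848 × (494/1259) = 3.865 MPa.

P₃ ≈ 3.86 MPa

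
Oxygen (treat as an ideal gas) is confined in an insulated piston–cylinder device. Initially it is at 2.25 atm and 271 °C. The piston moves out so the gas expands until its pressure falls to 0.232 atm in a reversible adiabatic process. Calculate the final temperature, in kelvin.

T₂ ≈ 284 K

Adiabatic: T₂/T₁ = (P₂/P₁)^((γ−1)/γ).
For a diatomic ideal gas γ = 7/5, so (γ−1)/γ = 2/7.
T₁ = 271 °C = 544.1 K.
T₂ = 544.1 × (0.232/2.25)^(2/7) = 284.3 K.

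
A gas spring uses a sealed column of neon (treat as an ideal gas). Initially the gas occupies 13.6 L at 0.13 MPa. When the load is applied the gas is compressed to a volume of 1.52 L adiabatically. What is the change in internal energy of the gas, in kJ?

ΔU ≈ 8.78 kJ

γ = 5/3 for a monatomic ideal gas.
P₂ = P₁(V₁/V₂)^γ = 0.13×(13.6/1.52)^(5/3) = 5.013 MPa.
For a reversible adiabat, W_by_gas = (P₁V₁ − P₂V₂)/(γ−1).
W_by = (130000×0.0136 − 5.013×10^6×0.00152) / (2/3) = -8778 J.
Q = 0 ⇒ ΔU = −W_by = 8778 J.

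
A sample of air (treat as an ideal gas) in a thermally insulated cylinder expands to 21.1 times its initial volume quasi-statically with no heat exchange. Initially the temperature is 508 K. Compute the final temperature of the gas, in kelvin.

T₂ ≈ 150 K

Adiabatic: T₁V₁^(γ−1) = T₂V₂^(γ−1) ⇒ T₂ = T₁ (V₁/V₂)^(γ−1).
For a diatomic ideal gas γ = 7/5, so γ−1 = 2/5.
T₂ = 508 × (1/21.1)^(2/5) = 150 K.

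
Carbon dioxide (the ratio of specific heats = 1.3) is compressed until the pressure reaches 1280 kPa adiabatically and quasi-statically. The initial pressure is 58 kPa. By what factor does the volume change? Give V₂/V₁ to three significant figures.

V₂/V₁ ≈ 0.0925

From PV^γ = const, V₂/V₁ = (P₁/P₂)^(1/γ).
V₂/V₁ = (58/1280)^(0.769) = 0.09254.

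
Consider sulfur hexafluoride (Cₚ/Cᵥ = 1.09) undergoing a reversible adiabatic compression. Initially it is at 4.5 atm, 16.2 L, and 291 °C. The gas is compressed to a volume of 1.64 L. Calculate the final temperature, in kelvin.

Adiabatic: T₁V₁^(γ−1) = T₂V₂^(γ−1) ⇒ T₂ = T₁ (V₁/V₂)^(γ−1).
T₁ = 291 °C = 564.1 K.
T₂ = 564.1 × (16.2/1.64)^(0.09) = 693.3 K.

T₂ ≈ 693 K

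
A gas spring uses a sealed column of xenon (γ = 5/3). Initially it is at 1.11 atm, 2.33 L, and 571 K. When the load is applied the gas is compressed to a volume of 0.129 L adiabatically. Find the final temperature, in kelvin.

For a reversible adiabat TV^(γ−1) is constant, so T₂ = T₁ (V₁/V₂)^(γ−1).
T₂ = 571 × (2.33/0.129)^(2/3) = 3931 K.

T₂ ≈ 3930 K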